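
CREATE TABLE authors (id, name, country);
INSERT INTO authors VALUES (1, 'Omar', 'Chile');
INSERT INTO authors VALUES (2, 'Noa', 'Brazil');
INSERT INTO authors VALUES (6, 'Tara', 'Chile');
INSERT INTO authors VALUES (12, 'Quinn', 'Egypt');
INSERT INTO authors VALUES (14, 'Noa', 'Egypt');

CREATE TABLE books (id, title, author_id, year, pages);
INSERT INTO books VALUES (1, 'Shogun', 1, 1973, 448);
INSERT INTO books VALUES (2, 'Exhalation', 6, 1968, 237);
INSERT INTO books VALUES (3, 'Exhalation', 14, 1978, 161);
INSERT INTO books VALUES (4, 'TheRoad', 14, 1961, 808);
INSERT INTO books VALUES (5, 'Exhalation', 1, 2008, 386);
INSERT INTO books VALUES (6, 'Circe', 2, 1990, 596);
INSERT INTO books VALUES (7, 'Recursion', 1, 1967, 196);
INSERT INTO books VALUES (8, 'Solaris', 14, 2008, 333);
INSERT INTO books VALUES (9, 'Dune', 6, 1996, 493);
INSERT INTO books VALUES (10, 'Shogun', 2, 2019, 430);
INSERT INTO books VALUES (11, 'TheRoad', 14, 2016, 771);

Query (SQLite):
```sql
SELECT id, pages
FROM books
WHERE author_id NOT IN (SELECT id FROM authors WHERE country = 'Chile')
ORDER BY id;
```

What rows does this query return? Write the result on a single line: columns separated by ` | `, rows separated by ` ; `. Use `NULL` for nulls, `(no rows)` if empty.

Inner query: authors.id where country = 'Chile'.
Outer: keep books rows whose author_id is not in that set.
Inner query → {1, 6}

3 | 161 ; 4 | 808 ; 6 | 596 ; 8 | 333 ; 10 | 430 ; 11 | 771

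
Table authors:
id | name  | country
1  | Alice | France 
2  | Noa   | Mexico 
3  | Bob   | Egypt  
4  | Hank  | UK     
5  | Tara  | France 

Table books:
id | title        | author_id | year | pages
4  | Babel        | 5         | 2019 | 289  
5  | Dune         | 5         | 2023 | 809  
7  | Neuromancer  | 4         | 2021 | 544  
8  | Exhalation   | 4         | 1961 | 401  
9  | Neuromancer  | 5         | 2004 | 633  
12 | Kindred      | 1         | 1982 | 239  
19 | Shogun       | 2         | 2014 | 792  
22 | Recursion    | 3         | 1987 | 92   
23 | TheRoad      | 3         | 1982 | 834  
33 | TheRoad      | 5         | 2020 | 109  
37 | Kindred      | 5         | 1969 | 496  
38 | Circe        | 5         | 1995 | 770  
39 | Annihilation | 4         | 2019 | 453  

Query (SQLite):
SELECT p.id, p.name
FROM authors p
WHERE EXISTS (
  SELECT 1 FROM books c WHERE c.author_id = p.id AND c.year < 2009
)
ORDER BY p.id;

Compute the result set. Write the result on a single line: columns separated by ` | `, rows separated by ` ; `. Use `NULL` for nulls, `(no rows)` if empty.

1 | Alice ; 3 | Bob ; 4 | Hank ; 5 | Tara

For each authors row, check whether any books with matching author_id has year < 2009.
Keep rows where that is true.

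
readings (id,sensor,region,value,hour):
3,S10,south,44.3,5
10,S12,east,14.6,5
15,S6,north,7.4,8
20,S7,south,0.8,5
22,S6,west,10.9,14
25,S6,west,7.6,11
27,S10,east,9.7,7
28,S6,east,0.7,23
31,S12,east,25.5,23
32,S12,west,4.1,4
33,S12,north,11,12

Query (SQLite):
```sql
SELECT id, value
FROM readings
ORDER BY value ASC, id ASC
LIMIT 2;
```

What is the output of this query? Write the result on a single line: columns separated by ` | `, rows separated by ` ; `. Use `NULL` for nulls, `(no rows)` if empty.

28 | 0.7 ; 20 | 0.8

Sort by value asc, tiebreak id asc: (0.7, id=28), (0.8, id=20), (4.1, id=32), (7.4, id=15), (7.6, id=25) …. Take first 2.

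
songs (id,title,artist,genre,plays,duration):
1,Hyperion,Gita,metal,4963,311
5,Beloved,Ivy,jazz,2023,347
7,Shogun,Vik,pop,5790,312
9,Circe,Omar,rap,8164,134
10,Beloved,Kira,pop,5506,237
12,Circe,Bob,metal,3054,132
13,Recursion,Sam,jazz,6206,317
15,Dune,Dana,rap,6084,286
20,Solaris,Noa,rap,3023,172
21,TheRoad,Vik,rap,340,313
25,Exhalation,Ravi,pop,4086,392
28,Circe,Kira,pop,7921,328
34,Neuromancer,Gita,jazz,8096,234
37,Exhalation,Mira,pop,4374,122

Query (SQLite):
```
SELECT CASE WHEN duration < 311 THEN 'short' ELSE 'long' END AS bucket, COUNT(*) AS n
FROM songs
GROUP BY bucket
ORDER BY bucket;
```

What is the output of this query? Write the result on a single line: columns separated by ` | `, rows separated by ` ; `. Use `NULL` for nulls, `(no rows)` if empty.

long | 7 ; short | 7

Bucket rows by duration < 311 → 'short' else 'long'; count each bucket.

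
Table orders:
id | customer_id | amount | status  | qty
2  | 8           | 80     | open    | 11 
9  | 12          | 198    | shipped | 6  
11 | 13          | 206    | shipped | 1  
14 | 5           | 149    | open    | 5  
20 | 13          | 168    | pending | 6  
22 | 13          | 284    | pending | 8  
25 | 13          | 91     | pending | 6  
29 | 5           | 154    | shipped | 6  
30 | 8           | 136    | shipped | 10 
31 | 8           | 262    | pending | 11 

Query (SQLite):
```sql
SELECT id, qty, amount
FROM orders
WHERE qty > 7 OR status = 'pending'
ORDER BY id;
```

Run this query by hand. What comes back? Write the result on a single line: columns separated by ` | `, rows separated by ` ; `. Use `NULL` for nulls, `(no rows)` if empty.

2 | 11 | 80 ; 20 | 6 | 168 ; 22 | 8 | 284 ; 25 | 6 | 91 ; 30 | 10 | 136 ; 31 | 11 | 262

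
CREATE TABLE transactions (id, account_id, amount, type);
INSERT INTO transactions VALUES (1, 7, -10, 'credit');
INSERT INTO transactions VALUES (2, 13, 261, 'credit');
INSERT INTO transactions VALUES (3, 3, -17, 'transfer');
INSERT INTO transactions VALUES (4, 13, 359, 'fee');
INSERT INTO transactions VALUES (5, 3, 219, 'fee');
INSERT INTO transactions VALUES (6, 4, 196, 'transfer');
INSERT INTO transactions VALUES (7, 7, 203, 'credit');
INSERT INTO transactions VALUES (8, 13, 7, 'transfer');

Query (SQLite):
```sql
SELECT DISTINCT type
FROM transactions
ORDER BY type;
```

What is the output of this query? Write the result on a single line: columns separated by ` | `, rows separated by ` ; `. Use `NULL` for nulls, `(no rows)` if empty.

Collect distinct type values from transactions.

credit ; fee ; transfer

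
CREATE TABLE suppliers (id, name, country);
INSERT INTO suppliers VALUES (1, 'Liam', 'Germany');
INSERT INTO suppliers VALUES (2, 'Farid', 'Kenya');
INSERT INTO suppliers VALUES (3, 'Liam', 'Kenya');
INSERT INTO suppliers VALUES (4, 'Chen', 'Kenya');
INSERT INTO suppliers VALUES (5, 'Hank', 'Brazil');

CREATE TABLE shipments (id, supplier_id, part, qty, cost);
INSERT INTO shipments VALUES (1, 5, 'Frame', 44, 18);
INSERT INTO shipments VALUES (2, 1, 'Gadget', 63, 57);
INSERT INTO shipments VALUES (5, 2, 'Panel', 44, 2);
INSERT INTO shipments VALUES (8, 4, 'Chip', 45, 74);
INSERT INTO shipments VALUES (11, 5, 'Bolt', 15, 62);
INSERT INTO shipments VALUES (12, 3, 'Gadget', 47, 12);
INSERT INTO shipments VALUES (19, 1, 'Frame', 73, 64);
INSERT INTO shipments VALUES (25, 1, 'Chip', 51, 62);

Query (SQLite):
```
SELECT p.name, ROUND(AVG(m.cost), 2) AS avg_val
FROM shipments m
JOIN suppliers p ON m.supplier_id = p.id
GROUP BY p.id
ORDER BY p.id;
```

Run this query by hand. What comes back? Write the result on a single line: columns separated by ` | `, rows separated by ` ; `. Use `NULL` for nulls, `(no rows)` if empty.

Liam | 61 ; Farid | 2 ; Liam | 12 ; Chen | 74 ; Hank | 40

Join each shipments row to its suppliers via supplier_id.
Group joined rows by suppliers.id; compute ROUND(AVG(m.cost), 2) per group.
  1: ids {2, 19, 25} → ROUND(AVG(m.cost), 2)=61
  2: ids {5} → ROUND(AVG(m.cost), 2)=2
  3: ids {12} → ROUND(AVG(m.cost), 2)=12
  4: ids {8} → ROUND(AVG(m.cost), 2)=74
  5: ids {1, 11} → ROUND(AVG(m.cost), 2)=40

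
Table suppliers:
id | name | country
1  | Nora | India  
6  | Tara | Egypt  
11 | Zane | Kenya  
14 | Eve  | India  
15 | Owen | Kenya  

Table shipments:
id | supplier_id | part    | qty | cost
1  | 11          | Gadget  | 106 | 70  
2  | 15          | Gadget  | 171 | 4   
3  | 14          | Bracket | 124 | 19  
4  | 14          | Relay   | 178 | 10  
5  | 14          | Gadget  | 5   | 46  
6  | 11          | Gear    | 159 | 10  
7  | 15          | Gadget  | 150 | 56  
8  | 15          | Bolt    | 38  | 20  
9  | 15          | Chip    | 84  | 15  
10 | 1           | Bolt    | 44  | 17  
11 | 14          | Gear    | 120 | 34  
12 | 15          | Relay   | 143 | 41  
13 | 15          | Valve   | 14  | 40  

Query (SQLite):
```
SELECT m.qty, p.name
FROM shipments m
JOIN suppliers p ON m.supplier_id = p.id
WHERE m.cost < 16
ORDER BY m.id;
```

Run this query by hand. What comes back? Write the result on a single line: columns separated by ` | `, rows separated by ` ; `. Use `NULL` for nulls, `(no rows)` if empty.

171 | Owen ; 178 | Eve ; 159 | Zane ; 84 | Owen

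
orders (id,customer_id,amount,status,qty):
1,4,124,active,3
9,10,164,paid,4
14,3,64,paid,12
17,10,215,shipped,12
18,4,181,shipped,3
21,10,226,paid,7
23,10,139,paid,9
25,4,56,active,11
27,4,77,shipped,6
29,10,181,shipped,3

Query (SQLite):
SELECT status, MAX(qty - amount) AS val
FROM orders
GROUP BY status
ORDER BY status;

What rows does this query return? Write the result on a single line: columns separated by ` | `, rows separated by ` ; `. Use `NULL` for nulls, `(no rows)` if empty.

For each row compute qty - amount.
Group by status; take MAX of the expression per group.
  active: ids {1, 25} → MAX(qty - amount)=-45
  paid: ids {9, 14, 21, 23} → MAX(qty - amount)=-52
  shipped: ids {17, 18, 27, 29} → MAX(qty - amount)=-71

active | -45 ; paid | -52 ; shipped | -71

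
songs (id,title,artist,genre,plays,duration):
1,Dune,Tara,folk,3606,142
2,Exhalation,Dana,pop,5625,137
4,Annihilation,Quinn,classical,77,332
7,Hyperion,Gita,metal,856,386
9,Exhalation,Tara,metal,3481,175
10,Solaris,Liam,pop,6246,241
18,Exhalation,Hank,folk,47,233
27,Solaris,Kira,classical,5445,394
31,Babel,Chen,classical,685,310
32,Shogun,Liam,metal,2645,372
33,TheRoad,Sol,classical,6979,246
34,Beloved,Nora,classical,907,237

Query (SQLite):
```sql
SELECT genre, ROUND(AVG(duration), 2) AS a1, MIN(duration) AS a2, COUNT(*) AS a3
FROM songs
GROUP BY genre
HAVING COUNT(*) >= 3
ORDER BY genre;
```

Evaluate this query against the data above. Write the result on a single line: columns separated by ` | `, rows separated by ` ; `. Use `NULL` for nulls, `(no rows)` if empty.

classical | 303.8 | 237 | 5 ; metal | 311 | 175 | 3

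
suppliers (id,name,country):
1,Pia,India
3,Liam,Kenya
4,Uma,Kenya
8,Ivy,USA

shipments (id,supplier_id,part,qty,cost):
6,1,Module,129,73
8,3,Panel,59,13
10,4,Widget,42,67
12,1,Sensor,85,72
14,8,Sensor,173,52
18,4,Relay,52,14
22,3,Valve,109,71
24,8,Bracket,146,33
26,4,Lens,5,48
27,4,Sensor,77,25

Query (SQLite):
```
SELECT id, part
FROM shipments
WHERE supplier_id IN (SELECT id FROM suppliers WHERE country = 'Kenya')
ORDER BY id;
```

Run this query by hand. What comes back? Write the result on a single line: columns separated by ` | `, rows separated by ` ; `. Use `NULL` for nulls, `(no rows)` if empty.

Inner query: suppliers.id where country = 'Kenya'.
Outer: keep shipments rows whose supplier_id is in that set.
Inner query → {3, 4}

8 | Panel ; 10 | Widget ; 18 | Relay ; 22 | Valve ; 26 | Lens ; 27 | Sensor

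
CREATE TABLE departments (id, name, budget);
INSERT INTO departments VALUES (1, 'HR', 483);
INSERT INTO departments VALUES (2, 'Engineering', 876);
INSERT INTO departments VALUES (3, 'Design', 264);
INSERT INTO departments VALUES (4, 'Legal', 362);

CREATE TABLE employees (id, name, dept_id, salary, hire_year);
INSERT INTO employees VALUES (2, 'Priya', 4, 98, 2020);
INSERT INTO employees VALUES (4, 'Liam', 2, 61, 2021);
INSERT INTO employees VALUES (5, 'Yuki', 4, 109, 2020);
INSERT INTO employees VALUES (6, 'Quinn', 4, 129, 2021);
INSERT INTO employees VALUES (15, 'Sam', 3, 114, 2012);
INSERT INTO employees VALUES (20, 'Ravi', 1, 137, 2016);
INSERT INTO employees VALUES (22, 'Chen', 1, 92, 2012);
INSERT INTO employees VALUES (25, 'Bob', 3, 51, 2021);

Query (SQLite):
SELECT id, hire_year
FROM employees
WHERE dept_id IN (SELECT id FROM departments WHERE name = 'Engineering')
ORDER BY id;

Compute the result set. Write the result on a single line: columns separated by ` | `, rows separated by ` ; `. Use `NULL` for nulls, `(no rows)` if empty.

Inner query: departments.id where name = 'Engineering'.
Outer: keep employees rows whose dept_id is in that set.
Inner query → {2}

4 | 2021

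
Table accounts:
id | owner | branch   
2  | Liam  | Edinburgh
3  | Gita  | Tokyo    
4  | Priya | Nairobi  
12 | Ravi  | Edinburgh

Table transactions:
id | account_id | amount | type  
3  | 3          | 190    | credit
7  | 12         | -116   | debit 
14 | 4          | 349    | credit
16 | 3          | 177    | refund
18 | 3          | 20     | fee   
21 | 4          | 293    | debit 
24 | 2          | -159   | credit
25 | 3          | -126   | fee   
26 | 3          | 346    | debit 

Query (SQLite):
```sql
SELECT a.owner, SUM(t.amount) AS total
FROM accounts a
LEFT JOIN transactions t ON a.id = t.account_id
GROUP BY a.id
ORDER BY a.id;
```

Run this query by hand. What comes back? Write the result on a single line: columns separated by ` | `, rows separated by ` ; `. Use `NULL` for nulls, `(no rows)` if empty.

LEFT JOIN keeps every accounts row; unmatched ones get NULL for transactions columns.
Group by accounts.id and compute SUM(t.amount). SUM over an all-NULL group is NULL.
  2: ids {24} → SUM(t.amount)=-159
  3: ids {3, 16, 18, 25, 26} → SUM(t.amount)=607
  4: ids {14, 21} → SUM(t.amount)=642
  12: ids {7} → SUM(t.amount)=-116

Liam | -159 ; Gita | 607 ; Priya | 642 ; Ravi | -116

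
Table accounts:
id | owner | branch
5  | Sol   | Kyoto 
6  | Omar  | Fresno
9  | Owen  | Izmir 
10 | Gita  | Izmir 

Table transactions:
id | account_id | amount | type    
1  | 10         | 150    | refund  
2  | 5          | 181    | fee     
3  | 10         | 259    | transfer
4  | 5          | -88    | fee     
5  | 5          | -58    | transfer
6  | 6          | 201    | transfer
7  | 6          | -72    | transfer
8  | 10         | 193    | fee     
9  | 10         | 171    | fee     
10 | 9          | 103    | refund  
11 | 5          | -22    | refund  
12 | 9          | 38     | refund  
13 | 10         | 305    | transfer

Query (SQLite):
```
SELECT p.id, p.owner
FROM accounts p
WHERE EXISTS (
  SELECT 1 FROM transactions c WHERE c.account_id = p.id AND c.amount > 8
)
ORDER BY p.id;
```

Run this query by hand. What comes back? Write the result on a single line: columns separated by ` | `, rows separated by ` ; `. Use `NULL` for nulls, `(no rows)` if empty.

For each accounts row, check whether any transactions with matching account_id has amount > 8.
Keep rows where that is true.

5 | Sol ; 6 | Omar ; 9 | Owen ; 10 | Gita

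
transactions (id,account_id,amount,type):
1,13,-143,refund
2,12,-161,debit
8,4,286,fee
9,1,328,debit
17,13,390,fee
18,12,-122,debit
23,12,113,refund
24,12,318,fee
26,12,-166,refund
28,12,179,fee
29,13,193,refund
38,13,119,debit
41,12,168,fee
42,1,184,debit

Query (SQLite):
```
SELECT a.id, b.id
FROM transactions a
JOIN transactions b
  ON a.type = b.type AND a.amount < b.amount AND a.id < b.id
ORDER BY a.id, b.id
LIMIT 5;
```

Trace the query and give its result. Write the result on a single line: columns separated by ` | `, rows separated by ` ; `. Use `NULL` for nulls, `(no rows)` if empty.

1 | 23 ; 1 | 29 ; 2 | 9 ; 2 | 18 ; 2 | 38

Pairs (a,b) with same type, a.amount < b.amount, a.id < b.id.
type groups: debit:{2,9,18,38,42} fee:{8,17,24,28,41} refund:{1,23,26,29}
Ordered by (a.id, b.id); first 5.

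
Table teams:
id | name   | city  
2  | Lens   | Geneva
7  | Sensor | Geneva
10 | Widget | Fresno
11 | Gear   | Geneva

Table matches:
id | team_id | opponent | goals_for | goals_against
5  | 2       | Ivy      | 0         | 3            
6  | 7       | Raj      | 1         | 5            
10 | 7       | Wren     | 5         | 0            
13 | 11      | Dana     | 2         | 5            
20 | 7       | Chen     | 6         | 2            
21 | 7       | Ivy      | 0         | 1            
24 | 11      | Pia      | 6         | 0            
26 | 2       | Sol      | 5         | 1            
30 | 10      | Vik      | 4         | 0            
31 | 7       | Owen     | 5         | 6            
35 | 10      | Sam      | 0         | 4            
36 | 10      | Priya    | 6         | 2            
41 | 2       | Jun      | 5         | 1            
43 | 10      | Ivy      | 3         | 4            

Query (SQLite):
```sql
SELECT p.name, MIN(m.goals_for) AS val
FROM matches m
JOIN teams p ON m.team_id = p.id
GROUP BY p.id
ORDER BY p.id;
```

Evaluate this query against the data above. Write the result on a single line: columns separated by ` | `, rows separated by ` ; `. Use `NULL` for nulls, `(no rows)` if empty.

Lens | 0 ; Sensor | 0 ; Widget | 0 ; Gear | 2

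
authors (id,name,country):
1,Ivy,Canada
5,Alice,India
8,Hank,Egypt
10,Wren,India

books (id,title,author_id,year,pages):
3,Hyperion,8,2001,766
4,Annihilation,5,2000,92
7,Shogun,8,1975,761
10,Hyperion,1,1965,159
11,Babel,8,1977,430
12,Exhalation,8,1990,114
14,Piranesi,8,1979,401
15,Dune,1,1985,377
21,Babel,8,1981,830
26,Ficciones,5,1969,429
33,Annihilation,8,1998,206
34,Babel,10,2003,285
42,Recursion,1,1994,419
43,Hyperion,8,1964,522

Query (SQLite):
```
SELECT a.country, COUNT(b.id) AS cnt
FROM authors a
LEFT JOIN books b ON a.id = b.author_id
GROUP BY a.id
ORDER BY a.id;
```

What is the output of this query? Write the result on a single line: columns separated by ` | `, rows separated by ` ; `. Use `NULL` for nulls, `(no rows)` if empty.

LEFT JOIN keeps every authors row; unmatched ones get NULL for books columns.
Group by authors.id and compute COUNT(b.id). COUNT(col) of an all-NULL group is 0.
  1: ids {10, 15, 42} → COUNT(b.id)=3
  5: ids {4, 26} → COUNT(b.id)=2
  8: ids {3, 7, 11, 12, 14, 21, 33, 43} → COUNT(b.id)=8
  10: ids {34} → COUNT(b.id)=1

Canada | 3 ; India | 2 ; Egypt | 8 ; India | 1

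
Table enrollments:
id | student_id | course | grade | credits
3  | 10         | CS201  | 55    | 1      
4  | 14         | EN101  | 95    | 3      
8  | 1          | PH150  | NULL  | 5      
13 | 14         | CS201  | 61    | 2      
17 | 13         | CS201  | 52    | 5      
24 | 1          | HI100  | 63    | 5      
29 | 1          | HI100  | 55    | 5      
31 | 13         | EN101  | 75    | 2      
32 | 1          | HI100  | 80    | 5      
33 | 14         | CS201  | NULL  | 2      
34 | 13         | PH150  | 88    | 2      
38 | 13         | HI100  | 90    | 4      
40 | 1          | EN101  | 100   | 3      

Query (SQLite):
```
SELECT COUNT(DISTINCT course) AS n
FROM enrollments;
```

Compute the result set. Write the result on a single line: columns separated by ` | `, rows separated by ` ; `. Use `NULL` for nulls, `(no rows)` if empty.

Count distinct non-NULL course values.

4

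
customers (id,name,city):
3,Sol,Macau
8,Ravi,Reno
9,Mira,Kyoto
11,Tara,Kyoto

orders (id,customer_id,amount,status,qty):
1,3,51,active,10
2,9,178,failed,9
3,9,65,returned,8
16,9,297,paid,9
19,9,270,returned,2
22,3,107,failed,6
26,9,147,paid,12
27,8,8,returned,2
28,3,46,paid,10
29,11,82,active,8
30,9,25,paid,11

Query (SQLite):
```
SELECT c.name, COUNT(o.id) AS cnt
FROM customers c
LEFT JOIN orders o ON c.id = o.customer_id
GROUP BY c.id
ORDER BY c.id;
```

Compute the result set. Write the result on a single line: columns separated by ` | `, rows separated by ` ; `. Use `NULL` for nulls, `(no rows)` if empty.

Sol | 3 ; Ravi | 1 ; Mira | 6 ; Tara | 1

LEFT JOIN keeps every customers row; unmatched ones get NULL for orders columns.
Group by customers.id and compute COUNT(o.id). COUNT(col) of an all-NULL group is 0.
  3: ids {1, 22, 28} → COUNT(o.id)=3
  8: ids {27} → COUNT(o.id)=1
  9: ids {2, 3, 16, 19, 26, 30} → COUNT(o.id)=6
  11: ids {29} → COUNT(o.id)=1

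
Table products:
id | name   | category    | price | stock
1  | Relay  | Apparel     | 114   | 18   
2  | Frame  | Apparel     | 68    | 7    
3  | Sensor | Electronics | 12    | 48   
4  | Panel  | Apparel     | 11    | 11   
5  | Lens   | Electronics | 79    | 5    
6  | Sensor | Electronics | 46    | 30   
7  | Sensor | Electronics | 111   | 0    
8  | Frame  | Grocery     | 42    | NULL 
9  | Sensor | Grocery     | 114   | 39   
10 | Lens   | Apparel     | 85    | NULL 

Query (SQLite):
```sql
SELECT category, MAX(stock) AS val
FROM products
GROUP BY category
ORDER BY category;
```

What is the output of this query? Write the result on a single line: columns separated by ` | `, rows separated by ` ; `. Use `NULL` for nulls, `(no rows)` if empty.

Apparel | 18 ; Electronics | 48 ; Grocery | 39

Partition products by category; compute MAX(stock) within each group.
  Apparel: ids {1, 2, 4, 10} → MAX(stock)=18
  Electronics: ids {3, 5, 6, 7} → MAX(stock)=48
  Grocery: ids {8, 9} → MAX(stock)=39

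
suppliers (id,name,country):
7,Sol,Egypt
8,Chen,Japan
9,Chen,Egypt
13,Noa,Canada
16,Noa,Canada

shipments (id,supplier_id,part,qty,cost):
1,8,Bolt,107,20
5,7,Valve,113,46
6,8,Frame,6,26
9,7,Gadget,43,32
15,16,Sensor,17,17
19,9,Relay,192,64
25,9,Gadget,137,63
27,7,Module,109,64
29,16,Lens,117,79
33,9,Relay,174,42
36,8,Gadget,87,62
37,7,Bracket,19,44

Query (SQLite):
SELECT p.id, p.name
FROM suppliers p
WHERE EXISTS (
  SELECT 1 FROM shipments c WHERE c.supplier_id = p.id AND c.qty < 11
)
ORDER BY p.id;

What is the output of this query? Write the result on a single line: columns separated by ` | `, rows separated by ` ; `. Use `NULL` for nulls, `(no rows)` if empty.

For each suppliers row, check whether any shipments with matching supplier_id has qty < 11.
Keep rows where that is true.

8 | Chen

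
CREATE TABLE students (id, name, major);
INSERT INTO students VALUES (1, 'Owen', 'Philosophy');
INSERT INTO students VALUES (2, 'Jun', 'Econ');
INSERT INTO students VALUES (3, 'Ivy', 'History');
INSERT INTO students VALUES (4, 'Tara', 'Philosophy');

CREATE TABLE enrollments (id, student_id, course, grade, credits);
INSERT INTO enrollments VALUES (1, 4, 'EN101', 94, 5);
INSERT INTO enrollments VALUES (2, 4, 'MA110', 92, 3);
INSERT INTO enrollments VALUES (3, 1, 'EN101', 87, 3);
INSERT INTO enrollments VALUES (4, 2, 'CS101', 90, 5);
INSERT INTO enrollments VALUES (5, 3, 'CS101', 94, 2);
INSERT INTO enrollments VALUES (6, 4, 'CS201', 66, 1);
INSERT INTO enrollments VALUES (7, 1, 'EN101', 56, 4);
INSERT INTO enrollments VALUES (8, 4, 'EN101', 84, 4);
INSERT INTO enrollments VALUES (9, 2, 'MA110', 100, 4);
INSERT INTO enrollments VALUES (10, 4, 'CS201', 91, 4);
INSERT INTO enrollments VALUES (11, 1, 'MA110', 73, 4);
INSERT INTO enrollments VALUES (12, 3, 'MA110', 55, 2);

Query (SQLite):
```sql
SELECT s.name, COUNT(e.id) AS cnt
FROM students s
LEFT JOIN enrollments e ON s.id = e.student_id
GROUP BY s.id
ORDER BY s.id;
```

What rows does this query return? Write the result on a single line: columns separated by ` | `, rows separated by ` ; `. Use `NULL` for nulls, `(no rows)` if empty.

LEFT JOIN keeps every students row; unmatched ones get NULL for enrollments columns.
Group by students.id and compute COUNT(e.id). COUNT(col) of an all-NULL group is 0.
  1: ids {3, 7, 11} → COUNT(e.id)=3
  2: ids {4, 9} → COUNT(e.id)=2
  3: ids {5, 12} → COUNT(e.id)=2
  4: ids {1, 2, 6, 8, 10} → COUNT(e.id)=5

Owen | 3 ; Jun | 2 ; Ivy | 2 ; Tara | 5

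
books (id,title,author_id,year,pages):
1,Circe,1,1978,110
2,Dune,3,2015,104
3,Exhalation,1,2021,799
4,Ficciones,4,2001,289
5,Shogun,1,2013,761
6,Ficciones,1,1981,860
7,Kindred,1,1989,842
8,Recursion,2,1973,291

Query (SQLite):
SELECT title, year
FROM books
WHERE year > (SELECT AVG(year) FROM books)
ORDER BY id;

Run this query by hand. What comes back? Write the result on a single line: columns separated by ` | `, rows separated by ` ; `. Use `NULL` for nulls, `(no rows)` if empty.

Scalar subquery: AVG(year) over all books rows = 1996.375.
Keep rows where year > that value.

Dune | 2015 ; Exhalation | 2021 ; Ficciones | 2001 ; Shogun | 2013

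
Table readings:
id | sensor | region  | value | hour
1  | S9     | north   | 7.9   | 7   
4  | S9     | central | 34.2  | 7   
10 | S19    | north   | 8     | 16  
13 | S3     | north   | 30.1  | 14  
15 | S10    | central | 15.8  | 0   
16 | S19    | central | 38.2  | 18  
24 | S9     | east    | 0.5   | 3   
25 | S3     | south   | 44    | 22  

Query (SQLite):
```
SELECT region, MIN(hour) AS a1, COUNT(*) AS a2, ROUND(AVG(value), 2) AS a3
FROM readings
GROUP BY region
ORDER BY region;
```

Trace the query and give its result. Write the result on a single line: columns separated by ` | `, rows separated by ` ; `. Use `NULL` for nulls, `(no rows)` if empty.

central | 0 | 3 | 29.4 ; east | 3 | 1 | 0.5 ; north | 7 | 3 | 15.33 ; south | 22 | 1 | 44

Group readings by region.
Per group compute: MIN(hour), COUNT(*), ROUND(AVG(value), 2).
  central: ids {4, 15, 16} → MIN(hour)=0, COUNT(*)=3, ROUND(AVG(value), 2)=29.4
  east: ids {24} → MIN(hour)=3, COUNT(*)=1, ROUND(AVG(value), 2)=0.5
  north: ids {1, 10, 13} → MIN(hour)=7, COUNT(*)=3, ROUND(AVG(value), 2)=15.33
  south: ids {25} → MIN(hour)=22, COUNT(*)=1, ROUND(AVG(value), 2)=44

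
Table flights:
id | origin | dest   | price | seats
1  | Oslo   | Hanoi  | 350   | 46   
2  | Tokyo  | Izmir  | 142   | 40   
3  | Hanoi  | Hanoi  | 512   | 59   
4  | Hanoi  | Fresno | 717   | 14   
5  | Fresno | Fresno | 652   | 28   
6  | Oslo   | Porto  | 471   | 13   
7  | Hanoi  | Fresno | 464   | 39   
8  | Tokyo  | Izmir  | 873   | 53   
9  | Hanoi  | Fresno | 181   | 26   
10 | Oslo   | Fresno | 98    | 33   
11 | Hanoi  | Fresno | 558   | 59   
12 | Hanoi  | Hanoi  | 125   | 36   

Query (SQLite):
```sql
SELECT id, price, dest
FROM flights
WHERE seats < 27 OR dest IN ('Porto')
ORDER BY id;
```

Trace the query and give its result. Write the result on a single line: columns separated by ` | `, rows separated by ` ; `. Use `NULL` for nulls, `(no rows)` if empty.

seats < 27: ids {4, 6, 9}
dest IN ('Porto'): ids {6}
Combine with OR.

4 | 717 | Fresno ; 6 | 471 | Porto ; 9 | 181 | Fresno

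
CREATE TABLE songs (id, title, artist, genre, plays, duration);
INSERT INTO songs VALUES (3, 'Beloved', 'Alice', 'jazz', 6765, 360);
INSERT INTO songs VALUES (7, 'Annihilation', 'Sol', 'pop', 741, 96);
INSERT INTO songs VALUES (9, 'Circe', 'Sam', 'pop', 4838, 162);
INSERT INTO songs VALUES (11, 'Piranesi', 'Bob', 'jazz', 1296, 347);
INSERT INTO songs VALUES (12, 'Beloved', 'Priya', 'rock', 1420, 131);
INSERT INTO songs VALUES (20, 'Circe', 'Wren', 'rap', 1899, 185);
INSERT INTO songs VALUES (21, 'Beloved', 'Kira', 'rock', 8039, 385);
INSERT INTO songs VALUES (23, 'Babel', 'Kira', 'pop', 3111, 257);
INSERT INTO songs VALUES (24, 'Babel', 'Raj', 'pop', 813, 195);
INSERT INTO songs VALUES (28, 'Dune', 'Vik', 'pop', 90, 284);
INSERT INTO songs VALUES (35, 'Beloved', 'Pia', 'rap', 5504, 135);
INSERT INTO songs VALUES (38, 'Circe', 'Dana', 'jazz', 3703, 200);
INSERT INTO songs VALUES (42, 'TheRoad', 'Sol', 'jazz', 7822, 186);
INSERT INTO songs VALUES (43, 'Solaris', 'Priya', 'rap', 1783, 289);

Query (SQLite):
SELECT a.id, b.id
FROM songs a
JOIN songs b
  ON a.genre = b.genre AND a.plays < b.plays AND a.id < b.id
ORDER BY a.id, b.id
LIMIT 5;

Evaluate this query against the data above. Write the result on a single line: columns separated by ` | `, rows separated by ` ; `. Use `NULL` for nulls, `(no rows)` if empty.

Pairs (a,b) with same genre, a.plays < b.plays, a.id < b.id.
genre groups: jazz:{3,11,38,42} pop:{7,9,23,24,28} rap:{20,35,43} rock:{12,21}
Ordered by (a.id, b.id); first 5.

3 | 42 ; 7 | 9 ; 7 | 23 ; 7 | 24 ; 11 | 38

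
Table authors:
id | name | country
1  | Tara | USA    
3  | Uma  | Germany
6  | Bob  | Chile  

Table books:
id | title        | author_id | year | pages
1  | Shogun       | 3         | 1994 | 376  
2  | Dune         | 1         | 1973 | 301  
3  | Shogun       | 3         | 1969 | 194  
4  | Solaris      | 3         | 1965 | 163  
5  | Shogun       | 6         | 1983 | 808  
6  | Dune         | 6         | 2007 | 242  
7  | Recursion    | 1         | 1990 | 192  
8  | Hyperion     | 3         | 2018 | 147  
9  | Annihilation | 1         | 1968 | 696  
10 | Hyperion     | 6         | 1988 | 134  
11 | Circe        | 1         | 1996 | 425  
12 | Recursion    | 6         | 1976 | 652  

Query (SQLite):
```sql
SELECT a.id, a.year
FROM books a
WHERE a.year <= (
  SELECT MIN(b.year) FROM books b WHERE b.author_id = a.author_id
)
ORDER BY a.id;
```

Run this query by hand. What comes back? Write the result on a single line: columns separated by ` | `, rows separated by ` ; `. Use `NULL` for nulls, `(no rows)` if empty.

4 | 1965 ; 9 | 1968 ; 12 | 1976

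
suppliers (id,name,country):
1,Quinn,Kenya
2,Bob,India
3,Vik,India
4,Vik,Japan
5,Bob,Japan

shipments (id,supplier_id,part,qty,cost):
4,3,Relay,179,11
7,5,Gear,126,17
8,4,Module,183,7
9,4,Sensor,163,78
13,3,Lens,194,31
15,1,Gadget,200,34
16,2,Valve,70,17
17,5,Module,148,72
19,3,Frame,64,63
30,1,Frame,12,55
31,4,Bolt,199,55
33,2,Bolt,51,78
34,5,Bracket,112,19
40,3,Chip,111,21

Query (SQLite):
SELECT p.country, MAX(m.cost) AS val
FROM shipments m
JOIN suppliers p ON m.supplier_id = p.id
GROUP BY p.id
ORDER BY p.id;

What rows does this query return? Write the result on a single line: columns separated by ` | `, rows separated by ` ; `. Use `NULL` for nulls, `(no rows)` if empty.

Join each shipments row to its suppliers via supplier_id.
Group joined rows by suppliers.id; compute MAX(m.cost) per group.
  1: ids {15, 30} → MAX(m.cost)=55
  2: ids {16, 33} → MAX(m.cost)=78
  3: ids {4, 13, 19, 40} → MAX(m.cost)=63
  4: ids {8, 9, 31} → MAX(m.cost)=78
  5: ids {7, 17, 34} → MAX(m.cost)=72

Kenya | 55 ; India | 78 ; India | 63 ; Japan | 78 ; Japan | 72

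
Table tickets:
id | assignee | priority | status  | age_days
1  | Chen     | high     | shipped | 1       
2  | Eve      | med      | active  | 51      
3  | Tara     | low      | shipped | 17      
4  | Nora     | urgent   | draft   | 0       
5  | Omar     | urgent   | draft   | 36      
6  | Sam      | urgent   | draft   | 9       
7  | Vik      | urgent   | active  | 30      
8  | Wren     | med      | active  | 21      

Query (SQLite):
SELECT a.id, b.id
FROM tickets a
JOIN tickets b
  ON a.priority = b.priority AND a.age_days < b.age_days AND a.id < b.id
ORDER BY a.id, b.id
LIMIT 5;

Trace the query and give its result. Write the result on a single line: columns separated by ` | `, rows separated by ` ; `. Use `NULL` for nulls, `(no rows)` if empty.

Pairs (a,b) with same priority, a.age_days < b.age_days, a.id < b.id.
priority groups: high:{1} low:{3} med:{2,8} urgent:{4,5,6,7}
Ordered by (a.id, b.id); first 5.

4 | 5 ; 4 | 6 ; 4 | 7 ; 6 | 7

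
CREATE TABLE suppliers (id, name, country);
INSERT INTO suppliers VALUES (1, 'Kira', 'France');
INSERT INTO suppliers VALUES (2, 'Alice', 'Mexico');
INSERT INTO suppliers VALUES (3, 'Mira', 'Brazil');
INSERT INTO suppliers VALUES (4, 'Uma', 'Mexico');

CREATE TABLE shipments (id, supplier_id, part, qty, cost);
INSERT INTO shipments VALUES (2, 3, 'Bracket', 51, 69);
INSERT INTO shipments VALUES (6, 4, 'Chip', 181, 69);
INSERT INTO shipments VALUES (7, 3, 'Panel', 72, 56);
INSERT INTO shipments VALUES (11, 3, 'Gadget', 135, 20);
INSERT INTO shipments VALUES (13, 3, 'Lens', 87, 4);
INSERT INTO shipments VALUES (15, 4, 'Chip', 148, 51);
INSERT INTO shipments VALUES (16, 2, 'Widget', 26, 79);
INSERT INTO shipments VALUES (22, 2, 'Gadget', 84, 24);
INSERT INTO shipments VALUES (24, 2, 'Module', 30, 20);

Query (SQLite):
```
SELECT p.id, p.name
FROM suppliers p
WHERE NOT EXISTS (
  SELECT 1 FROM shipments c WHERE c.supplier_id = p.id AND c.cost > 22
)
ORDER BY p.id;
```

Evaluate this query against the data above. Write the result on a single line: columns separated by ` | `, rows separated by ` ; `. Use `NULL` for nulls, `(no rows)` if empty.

For each suppliers row, check whether any shipments with matching supplier_id has cost > 22.
Keep rows where that is false.

1 | Kira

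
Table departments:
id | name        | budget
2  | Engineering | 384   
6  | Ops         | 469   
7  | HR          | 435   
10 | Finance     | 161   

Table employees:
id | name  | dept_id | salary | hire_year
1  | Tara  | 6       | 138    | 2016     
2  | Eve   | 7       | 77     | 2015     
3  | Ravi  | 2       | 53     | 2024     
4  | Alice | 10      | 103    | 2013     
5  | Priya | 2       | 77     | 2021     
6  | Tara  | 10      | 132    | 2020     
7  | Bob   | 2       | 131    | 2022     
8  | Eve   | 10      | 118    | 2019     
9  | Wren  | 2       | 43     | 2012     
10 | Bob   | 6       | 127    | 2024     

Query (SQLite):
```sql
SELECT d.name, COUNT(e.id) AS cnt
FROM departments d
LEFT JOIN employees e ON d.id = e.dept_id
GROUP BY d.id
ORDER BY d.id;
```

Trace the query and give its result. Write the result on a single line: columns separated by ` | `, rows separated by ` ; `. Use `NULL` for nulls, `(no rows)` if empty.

LEFT JOIN keeps every departments row; unmatched ones get NULL for employees columns.
Group by departments.id and compute COUNT(e.id). COUNT(col) of an all-NULL group is 0.
  2: ids {3, 5, 7, 9} → COUNT(e.id)=4
  6: ids {1, 10} → COUNT(e.id)=2
  7: ids {2} → COUNT(e.id)=1
  10: ids {4, 6, 8} → COUNT(e.id)=3

Engineering | 4 ; Ops | 2 ; HR | 1 ; Finance | 3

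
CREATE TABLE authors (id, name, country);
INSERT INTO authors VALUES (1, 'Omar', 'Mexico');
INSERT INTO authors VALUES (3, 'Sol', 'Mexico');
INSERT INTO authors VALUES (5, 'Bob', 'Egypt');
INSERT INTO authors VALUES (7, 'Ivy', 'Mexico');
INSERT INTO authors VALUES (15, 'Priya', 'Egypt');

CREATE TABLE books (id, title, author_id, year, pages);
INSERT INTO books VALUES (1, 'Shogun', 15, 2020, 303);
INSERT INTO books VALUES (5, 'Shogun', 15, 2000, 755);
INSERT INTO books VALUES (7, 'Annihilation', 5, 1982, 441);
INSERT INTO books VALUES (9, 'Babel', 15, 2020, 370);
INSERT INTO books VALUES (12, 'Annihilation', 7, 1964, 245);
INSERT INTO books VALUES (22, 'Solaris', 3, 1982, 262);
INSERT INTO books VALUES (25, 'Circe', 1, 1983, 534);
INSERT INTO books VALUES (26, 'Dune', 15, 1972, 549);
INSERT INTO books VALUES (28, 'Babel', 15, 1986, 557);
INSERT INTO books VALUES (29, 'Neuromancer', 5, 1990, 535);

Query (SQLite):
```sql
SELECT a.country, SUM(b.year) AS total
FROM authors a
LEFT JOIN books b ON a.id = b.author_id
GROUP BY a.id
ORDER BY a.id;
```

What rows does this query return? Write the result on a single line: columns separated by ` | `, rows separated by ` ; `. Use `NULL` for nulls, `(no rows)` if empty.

LEFT JOIN keeps every authors row; unmatched ones get NULL for books columns.
Group by authors.id and compute SUM(b.year). SUM over an all-NULL group is NULL.
  1: ids {25} → SUM(b.year)=1983
  3: ids {22} → SUM(b.year)=1982
  5: ids {7, 29} → SUM(b.year)=3972
  7: ids {12} → SUM(b.year)=1964
  15: ids {1, 5, 9, 26, 28} → SUM(b.year)=9998

Mexico | 1983 ; Mexico | 1982 ; Egypt | 3972 ; Mexico | 1964 ; Egypt | 9998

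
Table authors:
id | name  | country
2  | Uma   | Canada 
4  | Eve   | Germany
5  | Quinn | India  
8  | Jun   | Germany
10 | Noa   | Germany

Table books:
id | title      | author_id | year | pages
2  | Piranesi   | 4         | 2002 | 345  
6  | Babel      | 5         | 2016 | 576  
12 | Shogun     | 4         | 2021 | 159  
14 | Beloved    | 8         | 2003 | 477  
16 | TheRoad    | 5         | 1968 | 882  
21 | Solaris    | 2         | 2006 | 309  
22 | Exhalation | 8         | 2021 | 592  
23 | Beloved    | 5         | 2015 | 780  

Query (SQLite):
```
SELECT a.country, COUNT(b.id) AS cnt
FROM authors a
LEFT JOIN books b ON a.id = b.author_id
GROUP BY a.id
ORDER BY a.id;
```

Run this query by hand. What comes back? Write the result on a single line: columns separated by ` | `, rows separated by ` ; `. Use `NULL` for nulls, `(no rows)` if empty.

Canada | 1 ; Germany | 2 ; India | 3 ; Germany | 2 ; Germany | 0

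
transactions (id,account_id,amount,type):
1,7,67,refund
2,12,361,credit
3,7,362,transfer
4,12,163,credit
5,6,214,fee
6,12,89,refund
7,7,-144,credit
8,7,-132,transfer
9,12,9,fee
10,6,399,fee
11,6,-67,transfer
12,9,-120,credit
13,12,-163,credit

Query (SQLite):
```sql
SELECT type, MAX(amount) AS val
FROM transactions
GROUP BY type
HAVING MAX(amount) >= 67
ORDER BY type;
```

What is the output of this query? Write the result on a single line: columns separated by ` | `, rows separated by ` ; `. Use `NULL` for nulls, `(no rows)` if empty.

Partition transactions by type; compute MAX(amount) within each group.
HAVING: keep groups where MAX(amount) >= 67.
  credit: ids {2, 4, 7, 12, 13} → MAX(amount)=361
  fee: ids {5, 9, 10} → MAX(amount)=399
  refund: ids {1, 6} → MAX(amount)=89
  transfer: ids {3, 8, 11} → MAX(amount)=362

credit | 361 ; fee | 399 ; refund | 89 ; transfer | 362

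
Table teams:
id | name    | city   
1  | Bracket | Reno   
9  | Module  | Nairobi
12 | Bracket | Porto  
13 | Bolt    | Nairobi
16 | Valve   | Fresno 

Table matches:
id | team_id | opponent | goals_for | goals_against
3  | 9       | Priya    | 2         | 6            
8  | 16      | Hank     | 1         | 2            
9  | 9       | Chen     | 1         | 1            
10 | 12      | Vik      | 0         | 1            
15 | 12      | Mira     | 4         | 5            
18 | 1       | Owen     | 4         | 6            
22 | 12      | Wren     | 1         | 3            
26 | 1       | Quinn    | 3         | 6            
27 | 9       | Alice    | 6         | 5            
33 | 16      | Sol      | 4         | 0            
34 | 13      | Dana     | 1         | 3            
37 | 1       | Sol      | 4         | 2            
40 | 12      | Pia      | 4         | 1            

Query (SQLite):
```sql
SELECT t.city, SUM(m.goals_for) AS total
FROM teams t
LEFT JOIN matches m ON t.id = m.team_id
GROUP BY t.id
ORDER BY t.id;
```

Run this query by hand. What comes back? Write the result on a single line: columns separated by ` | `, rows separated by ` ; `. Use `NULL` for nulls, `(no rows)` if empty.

Reno | 11 ; Nairobi | 9 ; Porto | 9 ; Nairobi | 1 ; Fresno | 5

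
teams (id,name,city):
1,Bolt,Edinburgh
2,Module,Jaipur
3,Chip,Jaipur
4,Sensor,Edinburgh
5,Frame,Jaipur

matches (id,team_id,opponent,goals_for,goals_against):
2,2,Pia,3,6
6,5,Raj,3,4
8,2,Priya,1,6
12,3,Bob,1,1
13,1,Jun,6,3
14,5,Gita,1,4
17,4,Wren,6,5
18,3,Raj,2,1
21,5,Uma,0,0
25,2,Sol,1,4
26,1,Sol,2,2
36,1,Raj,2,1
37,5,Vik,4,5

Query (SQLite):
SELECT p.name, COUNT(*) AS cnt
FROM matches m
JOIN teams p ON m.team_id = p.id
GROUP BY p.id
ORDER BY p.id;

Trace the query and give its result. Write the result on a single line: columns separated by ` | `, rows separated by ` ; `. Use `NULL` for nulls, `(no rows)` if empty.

Join each matches row to its teams via team_id.
Group joined rows by teams.id; compute COUNT(*) per group.
  1: ids {13, 26, 36} → COUNT(*)=3
  2: ids {2, 8, 25} → COUNT(*)=3
  3: ids {12, 18} → COUNT(*)=2
  4: ids {17} → COUNT(*)=1
  5: ids {6, 14, 21, 37} → COUNT(*)=4

Bolt | 3 ; Module | 3 ; Chip | 2 ; Sensor | 1 ; Frame | 4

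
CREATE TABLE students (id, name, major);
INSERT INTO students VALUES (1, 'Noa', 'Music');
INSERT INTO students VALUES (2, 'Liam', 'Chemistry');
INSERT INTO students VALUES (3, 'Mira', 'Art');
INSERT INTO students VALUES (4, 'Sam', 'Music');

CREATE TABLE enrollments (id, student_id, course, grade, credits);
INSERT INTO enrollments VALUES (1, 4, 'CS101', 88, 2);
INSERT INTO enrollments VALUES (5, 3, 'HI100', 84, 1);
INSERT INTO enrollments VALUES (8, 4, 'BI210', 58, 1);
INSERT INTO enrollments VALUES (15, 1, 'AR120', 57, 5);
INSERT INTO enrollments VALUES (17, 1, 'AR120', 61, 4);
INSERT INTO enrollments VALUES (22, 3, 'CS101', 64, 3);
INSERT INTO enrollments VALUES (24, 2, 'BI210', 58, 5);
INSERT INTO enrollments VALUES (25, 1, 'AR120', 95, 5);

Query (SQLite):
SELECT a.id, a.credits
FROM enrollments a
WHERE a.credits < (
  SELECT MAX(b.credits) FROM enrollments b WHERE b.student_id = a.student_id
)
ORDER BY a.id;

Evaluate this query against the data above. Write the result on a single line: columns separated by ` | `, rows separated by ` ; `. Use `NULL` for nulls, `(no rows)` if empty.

For each enrollments row a, compute MAX(credits) over rows sharing a.student_id.
Keep row a if a.credits < that per-group MAX.
  student_id=1: MAX(credits) = 5
  student_id=2: MAX(credits) = 5
  student_id=3: MAX(credits) = 3
  student_id=4: MAX(credits) = 2

5 | 1 ; 8 | 1 ; 17 | 4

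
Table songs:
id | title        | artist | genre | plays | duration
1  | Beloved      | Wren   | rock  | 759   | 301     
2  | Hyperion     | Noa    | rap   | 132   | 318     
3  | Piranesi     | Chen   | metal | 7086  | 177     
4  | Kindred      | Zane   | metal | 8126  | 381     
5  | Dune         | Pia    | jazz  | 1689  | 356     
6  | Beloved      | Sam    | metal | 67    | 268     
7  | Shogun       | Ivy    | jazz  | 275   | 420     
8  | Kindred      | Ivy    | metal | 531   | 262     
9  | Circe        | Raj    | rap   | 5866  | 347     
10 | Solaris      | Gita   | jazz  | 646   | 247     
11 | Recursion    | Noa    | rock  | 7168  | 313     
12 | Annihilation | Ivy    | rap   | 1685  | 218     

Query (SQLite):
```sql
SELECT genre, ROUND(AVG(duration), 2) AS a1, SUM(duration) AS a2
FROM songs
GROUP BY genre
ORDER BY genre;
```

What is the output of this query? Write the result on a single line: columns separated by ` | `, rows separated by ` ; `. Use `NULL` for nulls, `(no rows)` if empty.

jazz | 341 | 1023 ; metal | 272 | 1088 ; rap | 294.33 | 883 ; rock | 307 | 614

Group songs by genre.
Per group compute: ROUND(AVG(duration), 2), SUM(duration).
  jazz: ids {5, 7, 10} → ROUND(AVG(duration), 2)=341, SUM(duration)=1023
  metal: ids {3, 4, 6, 8} → ROUND(AVG(duration), 2)=272, SUM(duration)=1088
  rap: ids {2, 9, 12} → ROUND(AVG(duration), 2)=294.33, SUM(duration)=883
  rock: ids {1, 11} → ROUND(AVG(duration), 2)=307, SUM(duration)=614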